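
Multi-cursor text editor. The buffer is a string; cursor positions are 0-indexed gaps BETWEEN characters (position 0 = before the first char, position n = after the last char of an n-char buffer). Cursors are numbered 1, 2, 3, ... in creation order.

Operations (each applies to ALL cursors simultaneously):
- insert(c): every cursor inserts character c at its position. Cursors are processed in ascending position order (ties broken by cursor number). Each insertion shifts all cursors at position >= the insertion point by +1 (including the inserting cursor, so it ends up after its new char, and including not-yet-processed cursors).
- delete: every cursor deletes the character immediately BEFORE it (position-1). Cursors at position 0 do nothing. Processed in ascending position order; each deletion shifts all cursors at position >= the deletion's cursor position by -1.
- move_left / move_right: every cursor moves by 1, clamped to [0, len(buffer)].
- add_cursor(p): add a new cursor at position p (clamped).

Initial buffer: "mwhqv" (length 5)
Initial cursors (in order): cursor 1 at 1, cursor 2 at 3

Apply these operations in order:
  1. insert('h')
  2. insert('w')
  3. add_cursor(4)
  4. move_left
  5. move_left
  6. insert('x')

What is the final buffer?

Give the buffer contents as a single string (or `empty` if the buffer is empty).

Answer: mxhxwwhxhwqv

Derivation:
After op 1 (insert('h')): buffer="mhwhhqv" (len 7), cursors c1@2 c2@5, authorship .1..2..
After op 2 (insert('w')): buffer="mhwwhhwqv" (len 9), cursors c1@3 c2@7, authorship .11..22..
After op 3 (add_cursor(4)): buffer="mhwwhhwqv" (len 9), cursors c1@3 c3@4 c2@7, authorship .11..22..
After op 4 (move_left): buffer="mhwwhhwqv" (len 9), cursors c1@2 c3@3 c2@6, authorship .11..22..
After op 5 (move_left): buffer="mhwwhhwqv" (len 9), cursors c1@1 c3@2 c2@5, authorship .11..22..
After op 6 (insert('x')): buffer="mxhxwwhxhwqv" (len 12), cursors c1@2 c3@4 c2@8, authorship .1131..222..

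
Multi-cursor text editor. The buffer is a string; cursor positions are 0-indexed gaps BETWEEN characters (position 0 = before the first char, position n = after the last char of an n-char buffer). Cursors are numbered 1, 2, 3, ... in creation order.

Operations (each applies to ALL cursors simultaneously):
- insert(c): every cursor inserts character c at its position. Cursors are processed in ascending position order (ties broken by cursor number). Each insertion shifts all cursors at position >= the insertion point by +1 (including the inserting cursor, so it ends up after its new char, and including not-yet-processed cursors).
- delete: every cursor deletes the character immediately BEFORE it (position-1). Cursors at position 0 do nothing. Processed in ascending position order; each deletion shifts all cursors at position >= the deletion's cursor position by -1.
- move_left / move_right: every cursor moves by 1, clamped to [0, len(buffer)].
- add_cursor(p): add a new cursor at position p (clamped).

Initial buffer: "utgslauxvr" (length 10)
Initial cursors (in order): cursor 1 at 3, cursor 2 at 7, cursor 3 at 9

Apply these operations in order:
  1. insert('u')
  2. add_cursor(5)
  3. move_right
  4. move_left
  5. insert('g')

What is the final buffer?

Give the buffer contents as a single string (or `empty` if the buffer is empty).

After op 1 (insert('u')): buffer="utguslauuxvur" (len 13), cursors c1@4 c2@9 c3@12, authorship ...1....2..3.
After op 2 (add_cursor(5)): buffer="utguslauuxvur" (len 13), cursors c1@4 c4@5 c2@9 c3@12, authorship ...1....2..3.
After op 3 (move_right): buffer="utguslauuxvur" (len 13), cursors c1@5 c4@6 c2@10 c3@13, authorship ...1....2..3.
After op 4 (move_left): buffer="utguslauuxvur" (len 13), cursors c1@4 c4@5 c2@9 c3@12, authorship ...1....2..3.
After op 5 (insert('g')): buffer="utgugsglauugxvugr" (len 17), cursors c1@5 c4@7 c2@12 c3@16, authorship ...11.4...22..33.

Answer: utgugsglauugxvugr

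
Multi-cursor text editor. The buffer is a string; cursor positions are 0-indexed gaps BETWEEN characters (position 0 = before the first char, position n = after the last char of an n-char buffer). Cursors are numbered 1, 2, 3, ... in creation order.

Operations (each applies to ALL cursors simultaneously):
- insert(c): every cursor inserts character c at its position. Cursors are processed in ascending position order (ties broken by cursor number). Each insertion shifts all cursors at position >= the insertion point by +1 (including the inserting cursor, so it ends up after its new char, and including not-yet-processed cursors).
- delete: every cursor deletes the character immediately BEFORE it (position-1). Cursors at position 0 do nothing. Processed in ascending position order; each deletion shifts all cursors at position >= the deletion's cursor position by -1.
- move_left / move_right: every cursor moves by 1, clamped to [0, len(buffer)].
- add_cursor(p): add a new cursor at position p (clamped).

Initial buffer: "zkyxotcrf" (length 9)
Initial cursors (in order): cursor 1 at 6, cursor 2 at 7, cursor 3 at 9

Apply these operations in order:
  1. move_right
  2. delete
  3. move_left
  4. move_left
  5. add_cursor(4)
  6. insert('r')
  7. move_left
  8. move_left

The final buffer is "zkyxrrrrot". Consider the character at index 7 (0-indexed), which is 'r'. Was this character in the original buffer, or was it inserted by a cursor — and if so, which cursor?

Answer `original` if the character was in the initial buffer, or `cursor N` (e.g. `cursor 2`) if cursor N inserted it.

After op 1 (move_right): buffer="zkyxotcrf" (len 9), cursors c1@7 c2@8 c3@9, authorship .........
After op 2 (delete): buffer="zkyxot" (len 6), cursors c1@6 c2@6 c3@6, authorship ......
After op 3 (move_left): buffer="zkyxot" (len 6), cursors c1@5 c2@5 c3@5, authorship ......
After op 4 (move_left): buffer="zkyxot" (len 6), cursors c1@4 c2@4 c3@4, authorship ......
After op 5 (add_cursor(4)): buffer="zkyxot" (len 6), cursors c1@4 c2@4 c3@4 c4@4, authorship ......
After op 6 (insert('r')): buffer="zkyxrrrrot" (len 10), cursors c1@8 c2@8 c3@8 c4@8, authorship ....1234..
After op 7 (move_left): buffer="zkyxrrrrot" (len 10), cursors c1@7 c2@7 c3@7 c4@7, authorship ....1234..
After op 8 (move_left): buffer="zkyxrrrrot" (len 10), cursors c1@6 c2@6 c3@6 c4@6, authorship ....1234..
Authorship (.=original, N=cursor N): . . . . 1 2 3 4 . .
Index 7: author = 4

Answer: cursor 4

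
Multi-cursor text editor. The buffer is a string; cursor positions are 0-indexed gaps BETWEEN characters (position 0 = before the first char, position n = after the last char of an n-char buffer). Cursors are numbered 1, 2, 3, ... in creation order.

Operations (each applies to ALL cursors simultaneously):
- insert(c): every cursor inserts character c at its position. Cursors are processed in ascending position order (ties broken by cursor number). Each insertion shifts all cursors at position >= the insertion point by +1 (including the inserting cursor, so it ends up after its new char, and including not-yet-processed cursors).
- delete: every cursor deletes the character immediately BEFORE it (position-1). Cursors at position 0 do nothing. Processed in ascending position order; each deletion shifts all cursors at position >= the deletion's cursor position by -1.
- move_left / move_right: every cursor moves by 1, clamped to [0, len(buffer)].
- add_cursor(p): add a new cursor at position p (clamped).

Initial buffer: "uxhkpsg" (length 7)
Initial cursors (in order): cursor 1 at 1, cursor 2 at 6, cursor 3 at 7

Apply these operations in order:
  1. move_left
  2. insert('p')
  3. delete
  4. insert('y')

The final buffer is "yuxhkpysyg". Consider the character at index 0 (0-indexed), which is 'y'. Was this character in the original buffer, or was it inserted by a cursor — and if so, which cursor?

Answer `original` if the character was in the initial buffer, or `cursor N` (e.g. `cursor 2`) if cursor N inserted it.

After op 1 (move_left): buffer="uxhkpsg" (len 7), cursors c1@0 c2@5 c3@6, authorship .......
After op 2 (insert('p')): buffer="puxhkppspg" (len 10), cursors c1@1 c2@7 c3@9, authorship 1.....2.3.
After op 3 (delete): buffer="uxhkpsg" (len 7), cursors c1@0 c2@5 c3@6, authorship .......
After op 4 (insert('y')): buffer="yuxhkpysyg" (len 10), cursors c1@1 c2@7 c3@9, authorship 1.....2.3.
Authorship (.=original, N=cursor N): 1 . . . . . 2 . 3 .
Index 0: author = 1

Answer: cursor 1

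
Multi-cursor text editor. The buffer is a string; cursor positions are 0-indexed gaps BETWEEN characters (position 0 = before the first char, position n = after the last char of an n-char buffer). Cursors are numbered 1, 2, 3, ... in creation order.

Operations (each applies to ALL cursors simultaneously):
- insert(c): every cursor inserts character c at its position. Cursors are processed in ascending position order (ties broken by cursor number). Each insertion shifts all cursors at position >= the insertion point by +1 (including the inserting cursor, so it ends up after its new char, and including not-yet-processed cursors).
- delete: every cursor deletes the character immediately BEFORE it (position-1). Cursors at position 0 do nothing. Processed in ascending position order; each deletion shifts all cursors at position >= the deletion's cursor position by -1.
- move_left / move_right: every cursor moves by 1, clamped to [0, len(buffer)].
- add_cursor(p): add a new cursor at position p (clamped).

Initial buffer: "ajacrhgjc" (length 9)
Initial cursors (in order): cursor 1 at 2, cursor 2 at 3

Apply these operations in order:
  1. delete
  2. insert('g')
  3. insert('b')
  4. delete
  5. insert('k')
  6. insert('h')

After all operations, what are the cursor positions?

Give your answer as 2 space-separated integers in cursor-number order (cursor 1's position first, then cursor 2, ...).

Answer: 7 7

Derivation:
After op 1 (delete): buffer="acrhgjc" (len 7), cursors c1@1 c2@1, authorship .......
After op 2 (insert('g')): buffer="aggcrhgjc" (len 9), cursors c1@3 c2@3, authorship .12......
After op 3 (insert('b')): buffer="aggbbcrhgjc" (len 11), cursors c1@5 c2@5, authorship .1212......
After op 4 (delete): buffer="aggcrhgjc" (len 9), cursors c1@3 c2@3, authorship .12......
After op 5 (insert('k')): buffer="aggkkcrhgjc" (len 11), cursors c1@5 c2@5, authorship .1212......
After op 6 (insert('h')): buffer="aggkkhhcrhgjc" (len 13), cursors c1@7 c2@7, authorship .121212......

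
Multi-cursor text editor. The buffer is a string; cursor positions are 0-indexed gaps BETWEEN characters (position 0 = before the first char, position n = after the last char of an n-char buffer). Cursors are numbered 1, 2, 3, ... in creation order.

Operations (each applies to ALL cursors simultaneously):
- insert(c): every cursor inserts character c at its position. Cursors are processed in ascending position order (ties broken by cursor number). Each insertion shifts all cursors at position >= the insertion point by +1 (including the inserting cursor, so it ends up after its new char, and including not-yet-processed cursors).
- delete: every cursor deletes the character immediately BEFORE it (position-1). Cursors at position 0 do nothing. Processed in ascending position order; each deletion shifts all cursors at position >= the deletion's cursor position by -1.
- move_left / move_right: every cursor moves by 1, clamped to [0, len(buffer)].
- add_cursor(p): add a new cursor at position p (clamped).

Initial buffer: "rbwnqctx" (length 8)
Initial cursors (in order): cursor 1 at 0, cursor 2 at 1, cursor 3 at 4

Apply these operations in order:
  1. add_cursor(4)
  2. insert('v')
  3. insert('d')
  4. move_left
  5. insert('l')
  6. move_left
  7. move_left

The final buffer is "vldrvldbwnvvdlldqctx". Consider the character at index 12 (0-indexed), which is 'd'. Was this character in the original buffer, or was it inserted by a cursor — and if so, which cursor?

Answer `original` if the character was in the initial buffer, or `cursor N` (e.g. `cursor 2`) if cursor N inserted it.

After op 1 (add_cursor(4)): buffer="rbwnqctx" (len 8), cursors c1@0 c2@1 c3@4 c4@4, authorship ........
After op 2 (insert('v')): buffer="vrvbwnvvqctx" (len 12), cursors c1@1 c2@3 c3@8 c4@8, authorship 1.2...34....
After op 3 (insert('d')): buffer="vdrvdbwnvvddqctx" (len 16), cursors c1@2 c2@5 c3@12 c4@12, authorship 11.22...3434....
After op 4 (move_left): buffer="vdrvdbwnvvddqctx" (len 16), cursors c1@1 c2@4 c3@11 c4@11, authorship 11.22...3434....
After op 5 (insert('l')): buffer="vldrvldbwnvvdlldqctx" (len 20), cursors c1@2 c2@6 c3@15 c4@15, authorship 111.222...343344....
After op 6 (move_left): buffer="vldrvldbwnvvdlldqctx" (len 20), cursors c1@1 c2@5 c3@14 c4@14, authorship 111.222...343344....
After op 7 (move_left): buffer="vldrvldbwnvvdlldqctx" (len 20), cursors c1@0 c2@4 c3@13 c4@13, authorship 111.222...343344....
Authorship (.=original, N=cursor N): 1 1 1 . 2 2 2 . . . 3 4 3 3 4 4 . . . .
Index 12: author = 3

Answer: cursor 3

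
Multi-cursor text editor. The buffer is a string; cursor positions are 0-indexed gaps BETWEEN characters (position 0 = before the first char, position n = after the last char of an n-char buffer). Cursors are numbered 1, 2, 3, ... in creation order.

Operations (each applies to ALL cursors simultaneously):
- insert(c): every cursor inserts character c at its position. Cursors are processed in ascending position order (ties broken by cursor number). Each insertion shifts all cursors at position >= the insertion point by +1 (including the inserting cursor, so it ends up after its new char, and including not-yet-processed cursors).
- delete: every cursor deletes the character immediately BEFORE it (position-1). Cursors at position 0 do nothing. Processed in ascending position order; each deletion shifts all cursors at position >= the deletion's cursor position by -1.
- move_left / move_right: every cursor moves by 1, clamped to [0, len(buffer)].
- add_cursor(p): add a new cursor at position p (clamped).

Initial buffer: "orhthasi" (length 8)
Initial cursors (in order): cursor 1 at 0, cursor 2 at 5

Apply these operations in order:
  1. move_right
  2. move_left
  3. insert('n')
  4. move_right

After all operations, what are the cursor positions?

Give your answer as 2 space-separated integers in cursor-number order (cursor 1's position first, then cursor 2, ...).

Answer: 2 8

Derivation:
After op 1 (move_right): buffer="orhthasi" (len 8), cursors c1@1 c2@6, authorship ........
After op 2 (move_left): buffer="orhthasi" (len 8), cursors c1@0 c2@5, authorship ........
After op 3 (insert('n')): buffer="norhthnasi" (len 10), cursors c1@1 c2@7, authorship 1.....2...
After op 4 (move_right): buffer="norhthnasi" (len 10), cursors c1@2 c2@8, authorship 1.....2...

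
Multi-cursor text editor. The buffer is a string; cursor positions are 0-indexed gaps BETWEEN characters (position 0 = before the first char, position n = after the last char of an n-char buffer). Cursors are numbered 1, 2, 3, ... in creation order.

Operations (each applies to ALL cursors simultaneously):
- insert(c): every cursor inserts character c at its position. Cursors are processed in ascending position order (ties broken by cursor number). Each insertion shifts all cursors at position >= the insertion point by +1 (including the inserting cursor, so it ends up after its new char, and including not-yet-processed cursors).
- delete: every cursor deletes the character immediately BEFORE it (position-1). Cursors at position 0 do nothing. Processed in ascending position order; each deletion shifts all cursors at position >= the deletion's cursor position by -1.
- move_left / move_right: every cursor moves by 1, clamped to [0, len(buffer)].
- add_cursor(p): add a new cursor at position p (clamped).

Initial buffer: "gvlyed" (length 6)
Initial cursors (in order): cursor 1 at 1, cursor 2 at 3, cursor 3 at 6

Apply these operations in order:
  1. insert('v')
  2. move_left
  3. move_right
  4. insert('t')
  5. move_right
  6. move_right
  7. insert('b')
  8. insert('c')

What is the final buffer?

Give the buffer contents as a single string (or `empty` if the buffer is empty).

Answer: gvtvlbcvtyebcdvtbc

Derivation:
After op 1 (insert('v')): buffer="gvvlvyedv" (len 9), cursors c1@2 c2@5 c3@9, authorship .1..2...3
After op 2 (move_left): buffer="gvvlvyedv" (len 9), cursors c1@1 c2@4 c3@8, authorship .1..2...3
After op 3 (move_right): buffer="gvvlvyedv" (len 9), cursors c1@2 c2@5 c3@9, authorship .1..2...3
After op 4 (insert('t')): buffer="gvtvlvtyedvt" (len 12), cursors c1@3 c2@7 c3@12, authorship .11..22...33
After op 5 (move_right): buffer="gvtvlvtyedvt" (len 12), cursors c1@4 c2@8 c3@12, authorship .11..22...33
After op 6 (move_right): buffer="gvtvlvtyedvt" (len 12), cursors c1@5 c2@9 c3@12, authorship .11..22...33
After op 7 (insert('b')): buffer="gvtvlbvtyebdvtb" (len 15), cursors c1@6 c2@11 c3@15, authorship .11..122..2.333
After op 8 (insert('c')): buffer="gvtvlbcvtyebcdvtbc" (len 18), cursors c1@7 c2@13 c3@18, authorship .11..1122..22.3333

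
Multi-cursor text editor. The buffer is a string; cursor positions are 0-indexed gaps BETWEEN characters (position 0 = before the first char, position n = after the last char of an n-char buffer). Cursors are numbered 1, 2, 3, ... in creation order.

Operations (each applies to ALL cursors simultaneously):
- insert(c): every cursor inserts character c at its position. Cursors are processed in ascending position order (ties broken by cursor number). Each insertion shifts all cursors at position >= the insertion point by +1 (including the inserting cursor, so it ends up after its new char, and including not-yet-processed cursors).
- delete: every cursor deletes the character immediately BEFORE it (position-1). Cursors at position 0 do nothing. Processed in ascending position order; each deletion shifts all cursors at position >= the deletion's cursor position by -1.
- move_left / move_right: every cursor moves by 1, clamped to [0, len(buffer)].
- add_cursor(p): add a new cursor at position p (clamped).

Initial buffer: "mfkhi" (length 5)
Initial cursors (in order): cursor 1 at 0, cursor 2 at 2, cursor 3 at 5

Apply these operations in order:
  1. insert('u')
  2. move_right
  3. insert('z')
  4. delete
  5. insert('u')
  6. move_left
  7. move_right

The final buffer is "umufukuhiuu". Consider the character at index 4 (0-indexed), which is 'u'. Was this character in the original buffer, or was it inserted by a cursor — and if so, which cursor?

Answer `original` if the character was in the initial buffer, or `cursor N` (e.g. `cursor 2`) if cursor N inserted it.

After op 1 (insert('u')): buffer="umfukhiu" (len 8), cursors c1@1 c2@4 c3@8, authorship 1..2...3
After op 2 (move_right): buffer="umfukhiu" (len 8), cursors c1@2 c2@5 c3@8, authorship 1..2...3
After op 3 (insert('z')): buffer="umzfukzhiuz" (len 11), cursors c1@3 c2@7 c3@11, authorship 1.1.2.2..33
After op 4 (delete): buffer="umfukhiu" (len 8), cursors c1@2 c2@5 c3@8, authorship 1..2...3
After op 5 (insert('u')): buffer="umufukuhiuu" (len 11), cursors c1@3 c2@7 c3@11, authorship 1.1.2.2..33
After op 6 (move_left): buffer="umufukuhiuu" (len 11), cursors c1@2 c2@6 c3@10, authorship 1.1.2.2..33
After op 7 (move_right): buffer="umufukuhiuu" (len 11), cursors c1@3 c2@7 c3@11, authorship 1.1.2.2..33
Authorship (.=original, N=cursor N): 1 . 1 . 2 . 2 . . 3 3
Index 4: author = 2

Answer: cursor 2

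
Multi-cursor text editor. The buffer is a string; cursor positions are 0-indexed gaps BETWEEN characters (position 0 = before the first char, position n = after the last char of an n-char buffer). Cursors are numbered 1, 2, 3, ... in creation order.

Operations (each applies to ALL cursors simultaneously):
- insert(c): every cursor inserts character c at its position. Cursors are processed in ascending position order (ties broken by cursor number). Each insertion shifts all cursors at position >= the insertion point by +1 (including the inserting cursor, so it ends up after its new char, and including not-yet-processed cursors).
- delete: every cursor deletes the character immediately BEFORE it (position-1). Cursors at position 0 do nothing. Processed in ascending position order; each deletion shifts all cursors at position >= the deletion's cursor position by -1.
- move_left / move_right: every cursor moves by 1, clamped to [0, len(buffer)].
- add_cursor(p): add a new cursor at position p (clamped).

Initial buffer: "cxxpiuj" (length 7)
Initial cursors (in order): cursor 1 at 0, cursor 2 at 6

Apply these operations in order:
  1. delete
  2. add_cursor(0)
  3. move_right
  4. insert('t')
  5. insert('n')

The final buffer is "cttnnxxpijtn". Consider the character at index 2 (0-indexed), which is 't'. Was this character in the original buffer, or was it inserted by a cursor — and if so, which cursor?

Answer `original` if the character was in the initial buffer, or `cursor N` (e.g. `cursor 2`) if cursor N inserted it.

After op 1 (delete): buffer="cxxpij" (len 6), cursors c1@0 c2@5, authorship ......
After op 2 (add_cursor(0)): buffer="cxxpij" (len 6), cursors c1@0 c3@0 c2@5, authorship ......
After op 3 (move_right): buffer="cxxpij" (len 6), cursors c1@1 c3@1 c2@6, authorship ......
After op 4 (insert('t')): buffer="cttxxpijt" (len 9), cursors c1@3 c3@3 c2@9, authorship .13.....2
After op 5 (insert('n')): buffer="cttnnxxpijtn" (len 12), cursors c1@5 c3@5 c2@12, authorship .1313.....22
Authorship (.=original, N=cursor N): . 1 3 1 3 . . . . . 2 2
Index 2: author = 3

Answer: cursor 3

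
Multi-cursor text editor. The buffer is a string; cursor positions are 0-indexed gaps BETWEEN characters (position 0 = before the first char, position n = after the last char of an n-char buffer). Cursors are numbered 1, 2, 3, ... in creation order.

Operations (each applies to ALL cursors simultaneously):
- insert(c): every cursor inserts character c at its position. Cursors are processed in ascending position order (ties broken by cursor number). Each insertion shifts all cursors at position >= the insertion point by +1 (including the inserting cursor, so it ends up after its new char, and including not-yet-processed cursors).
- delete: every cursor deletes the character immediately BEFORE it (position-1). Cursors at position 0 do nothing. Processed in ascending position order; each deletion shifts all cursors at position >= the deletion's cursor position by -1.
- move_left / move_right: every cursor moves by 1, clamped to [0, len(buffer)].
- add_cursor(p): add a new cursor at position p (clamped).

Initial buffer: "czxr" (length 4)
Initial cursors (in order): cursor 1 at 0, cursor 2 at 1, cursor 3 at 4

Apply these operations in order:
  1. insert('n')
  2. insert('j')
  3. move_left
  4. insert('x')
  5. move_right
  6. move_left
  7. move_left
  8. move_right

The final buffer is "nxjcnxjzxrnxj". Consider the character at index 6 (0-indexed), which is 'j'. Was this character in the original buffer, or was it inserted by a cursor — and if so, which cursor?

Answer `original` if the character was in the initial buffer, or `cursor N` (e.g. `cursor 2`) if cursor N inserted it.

Answer: cursor 2

Derivation:
After op 1 (insert('n')): buffer="ncnzxrn" (len 7), cursors c1@1 c2@3 c3@7, authorship 1.2...3
After op 2 (insert('j')): buffer="njcnjzxrnj" (len 10), cursors c1@2 c2@5 c3@10, authorship 11.22...33
After op 3 (move_left): buffer="njcnjzxrnj" (len 10), cursors c1@1 c2@4 c3@9, authorship 11.22...33
After op 4 (insert('x')): buffer="nxjcnxjzxrnxj" (len 13), cursors c1@2 c2@6 c3@12, authorship 111.222...333
After op 5 (move_right): buffer="nxjcnxjzxrnxj" (len 13), cursors c1@3 c2@7 c3@13, authorship 111.222...333
After op 6 (move_left): buffer="nxjcnxjzxrnxj" (len 13), cursors c1@2 c2@6 c3@12, authorship 111.222...333
After op 7 (move_left): buffer="nxjcnxjzxrnxj" (len 13), cursors c1@1 c2@5 c3@11, authorship 111.222...333
After op 8 (move_right): buffer="nxjcnxjzxrnxj" (len 13), cursors c1@2 c2@6 c3@12, authorship 111.222...333
Authorship (.=original, N=cursor N): 1 1 1 . 2 2 2 . . . 3 3 3
Index 6: author = 2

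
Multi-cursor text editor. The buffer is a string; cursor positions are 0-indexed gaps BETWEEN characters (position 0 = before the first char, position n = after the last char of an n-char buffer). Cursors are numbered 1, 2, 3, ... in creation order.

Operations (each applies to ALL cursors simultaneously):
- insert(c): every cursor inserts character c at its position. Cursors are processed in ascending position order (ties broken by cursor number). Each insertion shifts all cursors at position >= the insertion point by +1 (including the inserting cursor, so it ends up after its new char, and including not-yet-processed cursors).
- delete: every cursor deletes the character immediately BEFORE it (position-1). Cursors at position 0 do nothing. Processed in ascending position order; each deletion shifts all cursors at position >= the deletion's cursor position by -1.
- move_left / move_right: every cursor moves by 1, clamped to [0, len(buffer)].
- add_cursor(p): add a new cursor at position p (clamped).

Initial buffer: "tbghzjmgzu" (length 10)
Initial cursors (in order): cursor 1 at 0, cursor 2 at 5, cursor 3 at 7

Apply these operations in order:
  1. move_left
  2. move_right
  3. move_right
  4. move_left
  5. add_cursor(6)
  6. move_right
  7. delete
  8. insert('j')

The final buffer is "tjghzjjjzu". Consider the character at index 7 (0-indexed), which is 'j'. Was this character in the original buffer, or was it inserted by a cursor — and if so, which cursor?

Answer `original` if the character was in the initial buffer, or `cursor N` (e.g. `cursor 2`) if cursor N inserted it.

Answer: cursor 4

Derivation:
After op 1 (move_left): buffer="tbghzjmgzu" (len 10), cursors c1@0 c2@4 c3@6, authorship ..........
After op 2 (move_right): buffer="tbghzjmgzu" (len 10), cursors c1@1 c2@5 c3@7, authorship ..........
After op 3 (move_right): buffer="tbghzjmgzu" (len 10), cursors c1@2 c2@6 c3@8, authorship ..........
After op 4 (move_left): buffer="tbghzjmgzu" (len 10), cursors c1@1 c2@5 c3@7, authorship ..........
After op 5 (add_cursor(6)): buffer="tbghzjmgzu" (len 10), cursors c1@1 c2@5 c4@6 c3@7, authorship ..........
After op 6 (move_right): buffer="tbghzjmgzu" (len 10), cursors c1@2 c2@6 c4@7 c3@8, authorship ..........
After op 7 (delete): buffer="tghzzu" (len 6), cursors c1@1 c2@4 c3@4 c4@4, authorship ......
After op 8 (insert('j')): buffer="tjghzjjjzu" (len 10), cursors c1@2 c2@8 c3@8 c4@8, authorship .1...234..
Authorship (.=original, N=cursor N): . 1 . . . 2 3 4 . .
Index 7: author = 4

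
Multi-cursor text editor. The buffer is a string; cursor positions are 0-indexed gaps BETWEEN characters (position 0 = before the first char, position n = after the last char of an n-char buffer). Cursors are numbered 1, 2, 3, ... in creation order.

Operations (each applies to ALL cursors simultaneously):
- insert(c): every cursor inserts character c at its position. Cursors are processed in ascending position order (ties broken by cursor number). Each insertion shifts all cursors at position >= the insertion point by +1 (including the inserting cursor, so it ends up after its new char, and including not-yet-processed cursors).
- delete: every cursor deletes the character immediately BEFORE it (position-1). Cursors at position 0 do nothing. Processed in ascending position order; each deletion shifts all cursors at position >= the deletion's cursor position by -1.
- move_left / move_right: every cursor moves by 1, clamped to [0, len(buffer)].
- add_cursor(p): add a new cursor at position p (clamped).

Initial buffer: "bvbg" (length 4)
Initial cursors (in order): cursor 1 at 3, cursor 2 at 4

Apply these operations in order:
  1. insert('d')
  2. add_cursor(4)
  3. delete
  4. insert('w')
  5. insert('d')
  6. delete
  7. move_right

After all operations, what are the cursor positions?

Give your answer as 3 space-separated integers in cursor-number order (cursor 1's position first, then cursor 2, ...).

Answer: 5 6 5

Derivation:
After op 1 (insert('d')): buffer="bvbdgd" (len 6), cursors c1@4 c2@6, authorship ...1.2
After op 2 (add_cursor(4)): buffer="bvbdgd" (len 6), cursors c1@4 c3@4 c2@6, authorship ...1.2
After op 3 (delete): buffer="bvg" (len 3), cursors c1@2 c3@2 c2@3, authorship ...
After op 4 (insert('w')): buffer="bvwwgw" (len 6), cursors c1@4 c3@4 c2@6, authorship ..13.2
After op 5 (insert('d')): buffer="bvwwddgwd" (len 9), cursors c1@6 c3@6 c2@9, authorship ..1313.22
After op 6 (delete): buffer="bvwwgw" (len 6), cursors c1@4 c3@4 c2@6, authorship ..13.2
After op 7 (move_right): buffer="bvwwgw" (len 6), cursors c1@5 c3@5 c2@6, authorship ..13.2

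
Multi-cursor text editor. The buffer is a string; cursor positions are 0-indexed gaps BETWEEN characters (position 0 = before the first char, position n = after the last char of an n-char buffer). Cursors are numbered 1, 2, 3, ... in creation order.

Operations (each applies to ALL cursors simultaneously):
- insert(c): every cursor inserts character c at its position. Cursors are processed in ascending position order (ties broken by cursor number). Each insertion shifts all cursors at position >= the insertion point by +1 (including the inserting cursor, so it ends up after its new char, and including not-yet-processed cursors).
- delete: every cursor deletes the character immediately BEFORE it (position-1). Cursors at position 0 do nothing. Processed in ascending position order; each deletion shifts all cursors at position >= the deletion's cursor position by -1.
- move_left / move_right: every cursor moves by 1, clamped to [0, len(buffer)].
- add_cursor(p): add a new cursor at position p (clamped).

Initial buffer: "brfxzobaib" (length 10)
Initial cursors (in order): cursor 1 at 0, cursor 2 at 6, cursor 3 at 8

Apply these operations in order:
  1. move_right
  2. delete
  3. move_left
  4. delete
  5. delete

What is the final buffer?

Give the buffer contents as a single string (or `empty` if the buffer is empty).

Answer: rab

Derivation:
After op 1 (move_right): buffer="brfxzobaib" (len 10), cursors c1@1 c2@7 c3@9, authorship ..........
After op 2 (delete): buffer="rfxzoab" (len 7), cursors c1@0 c2@5 c3@6, authorship .......
After op 3 (move_left): buffer="rfxzoab" (len 7), cursors c1@0 c2@4 c3@5, authorship .......
After op 4 (delete): buffer="rfxab" (len 5), cursors c1@0 c2@3 c3@3, authorship .....
After op 5 (delete): buffer="rab" (len 3), cursors c1@0 c2@1 c3@1, authorship ...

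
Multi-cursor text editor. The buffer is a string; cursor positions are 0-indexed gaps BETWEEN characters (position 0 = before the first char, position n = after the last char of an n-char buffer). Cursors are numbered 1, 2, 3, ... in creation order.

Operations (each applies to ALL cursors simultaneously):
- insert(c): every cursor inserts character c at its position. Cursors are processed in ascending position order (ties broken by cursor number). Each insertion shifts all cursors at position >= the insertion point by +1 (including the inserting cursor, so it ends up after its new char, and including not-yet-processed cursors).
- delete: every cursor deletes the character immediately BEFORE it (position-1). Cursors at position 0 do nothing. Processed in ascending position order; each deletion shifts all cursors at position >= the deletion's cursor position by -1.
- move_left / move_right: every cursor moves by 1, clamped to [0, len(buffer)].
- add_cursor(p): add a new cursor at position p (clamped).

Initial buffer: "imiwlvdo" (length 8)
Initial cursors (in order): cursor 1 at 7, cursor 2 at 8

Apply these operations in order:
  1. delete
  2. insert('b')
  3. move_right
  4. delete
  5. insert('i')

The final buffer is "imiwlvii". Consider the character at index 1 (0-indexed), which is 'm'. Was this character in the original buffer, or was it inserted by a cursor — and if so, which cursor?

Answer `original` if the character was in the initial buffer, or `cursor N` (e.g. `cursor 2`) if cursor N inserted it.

Answer: original

Derivation:
After op 1 (delete): buffer="imiwlv" (len 6), cursors c1@6 c2@6, authorship ......
After op 2 (insert('b')): buffer="imiwlvbb" (len 8), cursors c1@8 c2@8, authorship ......12
After op 3 (move_right): buffer="imiwlvbb" (len 8), cursors c1@8 c2@8, authorship ......12
After op 4 (delete): buffer="imiwlv" (len 6), cursors c1@6 c2@6, authorship ......
After op 5 (insert('i')): buffer="imiwlvii" (len 8), cursors c1@8 c2@8, authorship ......12
Authorship (.=original, N=cursor N): . . . . . . 1 2
Index 1: author = original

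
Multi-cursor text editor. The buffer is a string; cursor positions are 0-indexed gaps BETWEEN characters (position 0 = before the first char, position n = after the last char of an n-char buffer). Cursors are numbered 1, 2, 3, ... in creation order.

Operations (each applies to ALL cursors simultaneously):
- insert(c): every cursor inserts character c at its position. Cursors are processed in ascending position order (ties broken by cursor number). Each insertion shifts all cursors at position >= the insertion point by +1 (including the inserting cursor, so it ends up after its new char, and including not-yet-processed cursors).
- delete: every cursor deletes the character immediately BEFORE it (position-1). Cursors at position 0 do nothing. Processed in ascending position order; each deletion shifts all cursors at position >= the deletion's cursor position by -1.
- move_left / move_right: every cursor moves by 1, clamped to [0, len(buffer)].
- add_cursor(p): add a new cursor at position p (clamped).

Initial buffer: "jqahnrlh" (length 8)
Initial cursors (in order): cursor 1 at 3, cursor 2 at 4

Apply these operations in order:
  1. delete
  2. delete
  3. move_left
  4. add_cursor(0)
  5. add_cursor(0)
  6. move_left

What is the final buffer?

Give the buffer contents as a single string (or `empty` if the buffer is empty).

After op 1 (delete): buffer="jqnrlh" (len 6), cursors c1@2 c2@2, authorship ......
After op 2 (delete): buffer="nrlh" (len 4), cursors c1@0 c2@0, authorship ....
After op 3 (move_left): buffer="nrlh" (len 4), cursors c1@0 c2@0, authorship ....
After op 4 (add_cursor(0)): buffer="nrlh" (len 4), cursors c1@0 c2@0 c3@0, authorship ....
After op 5 (add_cursor(0)): buffer="nrlh" (len 4), cursors c1@0 c2@0 c3@0 c4@0, authorship ....
After op 6 (move_left): buffer="nrlh" (len 4), cursors c1@0 c2@0 c3@0 c4@0, authorship ....

Answer: nrlh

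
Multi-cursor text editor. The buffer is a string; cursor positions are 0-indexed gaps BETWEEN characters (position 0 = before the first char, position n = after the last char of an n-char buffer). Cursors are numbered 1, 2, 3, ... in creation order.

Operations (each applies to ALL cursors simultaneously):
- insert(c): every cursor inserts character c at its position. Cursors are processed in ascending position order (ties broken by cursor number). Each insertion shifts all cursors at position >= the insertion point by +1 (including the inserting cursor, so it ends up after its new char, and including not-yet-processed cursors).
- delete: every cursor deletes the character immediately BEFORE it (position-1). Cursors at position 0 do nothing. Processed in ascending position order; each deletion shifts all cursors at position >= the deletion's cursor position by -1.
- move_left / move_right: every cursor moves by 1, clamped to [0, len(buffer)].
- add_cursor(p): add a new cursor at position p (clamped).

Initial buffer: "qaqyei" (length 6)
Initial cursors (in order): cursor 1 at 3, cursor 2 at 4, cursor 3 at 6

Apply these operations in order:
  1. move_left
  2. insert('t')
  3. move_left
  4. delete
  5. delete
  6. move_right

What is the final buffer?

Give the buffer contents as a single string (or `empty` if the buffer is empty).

Answer: tti

Derivation:
After op 1 (move_left): buffer="qaqyei" (len 6), cursors c1@2 c2@3 c3@5, authorship ......
After op 2 (insert('t')): buffer="qatqtyeti" (len 9), cursors c1@3 c2@5 c3@8, authorship ..1.2..3.
After op 3 (move_left): buffer="qatqtyeti" (len 9), cursors c1@2 c2@4 c3@7, authorship ..1.2..3.
After op 4 (delete): buffer="qttyti" (len 6), cursors c1@1 c2@2 c3@4, authorship .12.3.
After op 5 (delete): buffer="tti" (len 3), cursors c1@0 c2@0 c3@1, authorship 23.
After op 6 (move_right): buffer="tti" (len 3), cursors c1@1 c2@1 c3@2, authorship 23.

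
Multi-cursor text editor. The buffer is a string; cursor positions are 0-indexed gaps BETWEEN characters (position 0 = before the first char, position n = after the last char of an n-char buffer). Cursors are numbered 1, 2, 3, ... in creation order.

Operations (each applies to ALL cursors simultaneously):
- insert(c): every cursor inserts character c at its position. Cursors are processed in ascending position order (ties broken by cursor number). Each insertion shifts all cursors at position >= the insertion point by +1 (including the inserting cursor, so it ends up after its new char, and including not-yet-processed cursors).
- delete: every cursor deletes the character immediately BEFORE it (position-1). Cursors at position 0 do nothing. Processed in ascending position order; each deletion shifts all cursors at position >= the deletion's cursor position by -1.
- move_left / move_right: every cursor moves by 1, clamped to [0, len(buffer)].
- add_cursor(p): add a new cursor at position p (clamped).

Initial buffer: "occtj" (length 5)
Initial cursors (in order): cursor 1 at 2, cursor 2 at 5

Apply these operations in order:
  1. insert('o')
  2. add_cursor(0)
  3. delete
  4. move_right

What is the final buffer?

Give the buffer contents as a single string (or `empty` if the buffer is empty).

After op 1 (insert('o')): buffer="ococtjo" (len 7), cursors c1@3 c2@7, authorship ..1...2
After op 2 (add_cursor(0)): buffer="ococtjo" (len 7), cursors c3@0 c1@3 c2@7, authorship ..1...2
After op 3 (delete): buffer="occtj" (len 5), cursors c3@0 c1@2 c2@5, authorship .....
After op 4 (move_right): buffer="occtj" (len 5), cursors c3@1 c1@3 c2@5, authorship .....

Answer: occtj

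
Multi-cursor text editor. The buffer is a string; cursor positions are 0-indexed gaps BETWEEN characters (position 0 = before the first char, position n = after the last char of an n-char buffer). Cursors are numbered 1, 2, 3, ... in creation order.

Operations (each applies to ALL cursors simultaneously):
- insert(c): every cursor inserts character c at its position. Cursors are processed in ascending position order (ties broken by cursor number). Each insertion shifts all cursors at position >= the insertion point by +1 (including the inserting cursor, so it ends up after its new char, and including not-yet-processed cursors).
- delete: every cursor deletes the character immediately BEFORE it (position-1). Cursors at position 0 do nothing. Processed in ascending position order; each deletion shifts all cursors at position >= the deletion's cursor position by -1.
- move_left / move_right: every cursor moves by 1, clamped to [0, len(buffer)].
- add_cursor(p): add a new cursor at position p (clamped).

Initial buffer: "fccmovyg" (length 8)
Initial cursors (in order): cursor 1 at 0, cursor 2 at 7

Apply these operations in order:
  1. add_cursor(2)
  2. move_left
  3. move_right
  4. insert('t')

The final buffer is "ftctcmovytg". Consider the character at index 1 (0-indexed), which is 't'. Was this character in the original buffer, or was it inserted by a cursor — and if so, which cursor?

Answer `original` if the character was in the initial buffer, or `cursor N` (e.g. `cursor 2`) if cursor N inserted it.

Answer: cursor 1

Derivation:
After op 1 (add_cursor(2)): buffer="fccmovyg" (len 8), cursors c1@0 c3@2 c2@7, authorship ........
After op 2 (move_left): buffer="fccmovyg" (len 8), cursors c1@0 c3@1 c2@6, authorship ........
After op 3 (move_right): buffer="fccmovyg" (len 8), cursors c1@1 c3@2 c2@7, authorship ........
After op 4 (insert('t')): buffer="ftctcmovytg" (len 11), cursors c1@2 c3@4 c2@10, authorship .1.3.....2.
Authorship (.=original, N=cursor N): . 1 . 3 . . . . . 2 .
Index 1: author = 1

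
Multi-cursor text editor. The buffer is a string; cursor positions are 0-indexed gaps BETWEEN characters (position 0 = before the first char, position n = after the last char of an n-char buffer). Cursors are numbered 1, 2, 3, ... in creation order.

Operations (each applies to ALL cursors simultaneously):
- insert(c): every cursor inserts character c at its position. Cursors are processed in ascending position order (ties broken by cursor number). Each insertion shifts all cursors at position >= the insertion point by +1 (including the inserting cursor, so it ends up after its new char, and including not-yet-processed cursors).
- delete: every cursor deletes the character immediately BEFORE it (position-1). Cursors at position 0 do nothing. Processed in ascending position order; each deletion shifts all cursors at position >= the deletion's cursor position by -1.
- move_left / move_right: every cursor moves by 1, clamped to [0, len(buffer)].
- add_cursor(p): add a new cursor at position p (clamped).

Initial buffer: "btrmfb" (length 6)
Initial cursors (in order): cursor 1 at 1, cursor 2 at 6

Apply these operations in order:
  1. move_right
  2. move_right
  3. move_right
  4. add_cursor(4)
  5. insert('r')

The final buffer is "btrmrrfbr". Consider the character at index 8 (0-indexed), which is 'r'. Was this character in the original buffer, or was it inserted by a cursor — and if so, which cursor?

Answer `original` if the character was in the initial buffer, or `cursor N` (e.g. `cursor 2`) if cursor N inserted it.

Answer: cursor 2

Derivation:
After op 1 (move_right): buffer="btrmfb" (len 6), cursors c1@2 c2@6, authorship ......
After op 2 (move_right): buffer="btrmfb" (len 6), cursors c1@3 c2@6, authorship ......
After op 3 (move_right): buffer="btrmfb" (len 6), cursors c1@4 c2@6, authorship ......
After op 4 (add_cursor(4)): buffer="btrmfb" (len 6), cursors c1@4 c3@4 c2@6, authorship ......
After op 5 (insert('r')): buffer="btrmrrfbr" (len 9), cursors c1@6 c3@6 c2@9, authorship ....13..2
Authorship (.=original, N=cursor N): . . . . 1 3 . . 2
Index 8: author = 2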